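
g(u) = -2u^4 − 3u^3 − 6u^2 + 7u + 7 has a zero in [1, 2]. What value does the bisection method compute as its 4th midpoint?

1.0625

midpoint 1.5: g = -16.25 < 0 → [1, 1.5]
midpoint 1.25: g = -4.367188 < 0 → [1, 1.25]
midpoint 1.125: g = -0.193848 < 0 → [1, 1.125]
midpoint 1.0625: g = 1.5168 > 0 → [1.0625, 1.125]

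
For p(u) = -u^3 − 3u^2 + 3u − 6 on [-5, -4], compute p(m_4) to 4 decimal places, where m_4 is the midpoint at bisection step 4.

midpoint -4.5: p = 10.875 > 0 → [-4.5, -4]
midpoint -4.25: p = 3.828125 > 0 → [-4.25, -4]
midpoint -4.125: p = 0.767578 > 0 → [-4.125, -4]
midpoint -4.0625: p = -0.6521 < 0 → [-4.125, -4.0625]

-0.6521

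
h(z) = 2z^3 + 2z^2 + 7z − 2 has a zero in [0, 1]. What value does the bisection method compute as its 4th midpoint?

z = 0.5 gives h = 2.25, positive; keep [0, 0.5]
z = 0.25 gives h = -0.09375, negative; keep [0.25, 0.5]
z = 0.375 gives h = 1.011719, positive; keep [0.25, 0.375]
z = 0.3125 gives h = 0.4438, positive; keep [0.25, 0.3125]

0.3125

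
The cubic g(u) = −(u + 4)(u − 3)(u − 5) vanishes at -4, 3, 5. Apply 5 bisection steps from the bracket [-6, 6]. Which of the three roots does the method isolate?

-4

g(0) = -60 < 0, so the root lies in [-6, 0]
g(-3) = -48 < 0, so the root lies in [-6, -3]
g(-4.5) = 35.625 > 0, so the root lies in [-4.5, -3]
g(-3.75) = -14.7656 < 0, so the root lies in [-4.5, -3.75]
g(-4.125) = 8.127 > 0, so the root lies in [-4.125, -3.75]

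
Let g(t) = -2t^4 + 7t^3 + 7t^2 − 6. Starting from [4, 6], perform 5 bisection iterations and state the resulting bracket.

[4.25, 4.3125]

m = 5, g(m) = -206 (−); new bracket [4, 5]
m = 4.5, g(m) = -46.5 (−); new bracket [4, 4.5]
m = 4.25, g(m) = 5.289062 (+); new bracket [4.25, 4.5]
m = 4.375, g(m) = -18.561 (−); new bracket [4.25, 4.375]
m = 4.3125, g(m) = -6.1453 (−); new bracket [4.25, 4.3125]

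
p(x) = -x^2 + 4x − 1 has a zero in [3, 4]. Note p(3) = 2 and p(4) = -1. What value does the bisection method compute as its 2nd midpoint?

midpoint 3.5: p = 0.75 > 0 → [3.5, 4]
midpoint 3.75: p = -0.0625 < 0 → [3.5, 3.75]

3.75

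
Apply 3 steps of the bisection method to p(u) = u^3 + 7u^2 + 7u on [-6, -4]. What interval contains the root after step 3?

p(-5) = 15 > 0, so the root lies in [-6, -5]
p(-5.5) = 6.875 > 0, so the root lies in [-6, -5.5]
p(-5.75) = 1.078125 > 0, so the root lies in [-6, -5.75]

[-6, -5.75]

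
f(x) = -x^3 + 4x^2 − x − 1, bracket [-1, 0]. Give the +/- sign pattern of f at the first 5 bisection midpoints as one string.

midpoint -0.5: f = 0.625 > 0 → [-0.5, 0]
midpoint -0.25: f = -0.484375 < 0 → [-0.5, -0.25]
midpoint -0.375: f = -0.009766 < 0 → [-0.5, -0.375]
midpoint -0.4375: f = 0.2869 > 0 → [-0.4375, -0.375]
midpoint -0.40625: f = 0.1335 > 0 → [-0.40625, -0.375]

+--++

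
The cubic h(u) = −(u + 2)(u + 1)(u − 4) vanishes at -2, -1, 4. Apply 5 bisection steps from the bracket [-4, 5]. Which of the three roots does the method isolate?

m = 0.5, h(m) = 13.125 (+); new bracket [0.5, 5]
m = 2.75, h(m) = 22.265625 (+); new bracket [2.75, 5]
m = 3.875, h(m) = 3.580078 (+); new bracket [3.875, 5]
m = 4.4375, h(m) = -15.3142 (−); new bracket [3.875, 4.4375]
m = 4.15625, h(m) = -4.9599 (−); new bracket [3.875, 4.15625]

4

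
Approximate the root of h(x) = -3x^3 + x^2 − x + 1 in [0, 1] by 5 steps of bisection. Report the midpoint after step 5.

0.65625

m = 0.5, h(m) = 0.375 (+); new bracket [0.5, 1]
m = 0.75, h(m) = -0.453125 (−); new bracket [0.5, 0.75]
m = 0.625, h(m) = 0.033203 (+); new bracket [0.625, 0.75]
m = 0.6875, h(m) = -0.1897 (−); new bracket [0.625, 0.6875]
m = 0.65625, h(m) = -0.0735 (−); new bracket [0.625, 0.65625]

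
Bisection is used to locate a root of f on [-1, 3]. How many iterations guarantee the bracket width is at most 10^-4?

Width after n steps is 4/2^n. Need 2^n ≥ 4/10^-4 = 40000.
2^15 = 32768 < 40000 ≤ 2^16 = 65536, so n = 16.

16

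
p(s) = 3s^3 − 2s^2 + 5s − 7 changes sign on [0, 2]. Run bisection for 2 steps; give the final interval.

midpoint 1: p = -1 < 0 → [1, 2]
midpoint 1.5: p = 6.125 > 0 → [1, 1.5]

[1, 1.5]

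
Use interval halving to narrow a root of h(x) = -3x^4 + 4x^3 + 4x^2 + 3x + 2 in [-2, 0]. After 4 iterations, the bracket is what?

x = -1 gives h = -4, negative; keep [-1, 0]
x = -0.5 gives h = 0.8125, positive; keep [-1, -0.5]
x = -0.75 gives h = -0.636719, negative; keep [-0.75, -0.5]
x = -0.625 gives h = 0.2532, positive; keep [-0.75, -0.625]

[-0.75, -0.625]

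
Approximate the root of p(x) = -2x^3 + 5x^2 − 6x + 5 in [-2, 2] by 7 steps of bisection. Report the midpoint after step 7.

1.59375

m = 0, p(m) = 5 (+); new bracket [0, 2]
m = 1, p(m) = 2 (+); new bracket [1, 2]
m = 1.5, p(m) = 0.5 (+); new bracket [1.5, 2]
m = 1.75, p(m) = -0.9062 (−); new bracket [1.5, 1.75]
m = 1.625, p(m) = -0.1289 (−); new bracket [1.5, 1.625]
m = 1.5625, p(m) = 0.2026 (+); new bracket [1.5625, 1.625]
m = 1.59375, p(m) = 0.0413 (+); new bracket [1.59375, 1.625]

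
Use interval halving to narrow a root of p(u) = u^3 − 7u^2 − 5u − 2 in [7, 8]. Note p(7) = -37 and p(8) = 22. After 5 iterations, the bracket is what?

m = 7.5, p(m) = -11.375 (−); new bracket [7.5, 8]
m = 7.75, p(m) = 4.296875 (+); new bracket [7.5, 7.75]
m = 7.625, p(m) = -3.787109 (−); new bracket [7.625, 7.75]
m = 7.6875, p(m) = 0.1921 (+); new bracket [7.625, 7.6875]
m = 7.65625, p(m) = -1.8131 (−); new bracket [7.65625, 7.6875]

[7.65625, 7.6875]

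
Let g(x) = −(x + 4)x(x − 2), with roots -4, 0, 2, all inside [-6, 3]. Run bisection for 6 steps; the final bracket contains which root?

-4

x = -1.5 gives g = -13.125, negative; keep [-6, -1.5]
x = -3.75 gives g = -5.390625, negative; keep [-6, -3.75]
x = -4.875 gives g = 29.326172, positive; keep [-4.875, -3.75]
x = -4.3125 gives g = 8.5071, positive; keep [-4.3125, -3.75]
x = -4.03125 gives g = 0.7598, positive; keep [-4.03125, -3.75]
x = -3.890625 gives g = -2.5067, negative; keep [-4.03125, -3.890625]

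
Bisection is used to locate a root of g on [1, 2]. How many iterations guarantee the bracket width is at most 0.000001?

20

Width after n steps is 1/2^n. Need 2^n ≥ 1/0.000001 = 1000000.
2^19 = 524288 < 1000000 ≤ 2^20 = 1048576, so n = 20.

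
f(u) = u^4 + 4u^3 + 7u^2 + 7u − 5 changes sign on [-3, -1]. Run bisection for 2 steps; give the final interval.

f(-2) = -7 < 0, so the root lies in [-3, -2]
f(-2.5) = -2.1875 < 0, so the root lies in [-3, -2.5]

[-3, -2.5]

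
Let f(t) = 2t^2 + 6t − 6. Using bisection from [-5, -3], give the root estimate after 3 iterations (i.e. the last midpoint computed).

-3.75

t = -4 gives f = 2, positive; keep [-4, -3]
t = -3.5 gives f = -2.5, negative; keep [-4, -3.5]
t = -3.75 gives f = -0.375, negative; keep [-4, -3.75]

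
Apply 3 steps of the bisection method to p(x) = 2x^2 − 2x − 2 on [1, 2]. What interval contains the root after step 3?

m = 1.5, p(m) = -0.5 (−); new bracket [1.5, 2]
m = 1.75, p(m) = 0.625 (+); new bracket [1.5, 1.75]
m = 1.625, p(m) = 0.03125 (+); new bracket [1.5, 1.625]

[1.5, 1.625]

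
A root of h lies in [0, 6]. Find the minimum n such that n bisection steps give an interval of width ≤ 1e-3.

Width after n steps is 6/2^n. Need 2^n ≥ 6/1e-3 = 6000.
2^12 = 4096 < 6000 ≤ 2^13 = 8192, so n = 13.

13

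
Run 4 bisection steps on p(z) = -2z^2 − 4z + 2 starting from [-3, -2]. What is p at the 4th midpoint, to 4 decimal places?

-0.1328

p(-2.5) = -0.5 < 0, so the root lies in [-2.5, -2]
p(-2.25) = 0.875 > 0, so the root lies in [-2.5, -2.25]
p(-2.375) = 0.21875 > 0, so the root lies in [-2.5, -2.375]
p(-2.4375) = -0.1328 < 0, so the root lies in [-2.4375, -2.375]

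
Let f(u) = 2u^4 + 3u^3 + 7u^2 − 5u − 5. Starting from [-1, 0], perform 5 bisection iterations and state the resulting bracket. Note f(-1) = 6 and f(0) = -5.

[-0.59375, -0.5625]

f(-0.5) = -1 < 0, so the root lies in [-1, -0.5]
f(-0.75) = 2.054688 > 0, so the root lies in [-0.75, -0.5]
f(-0.625) = 0.432129 > 0, so the root lies in [-0.625, -0.5]
f(-0.5625) = -0.3064 < 0, so the root lies in [-0.625, -0.5625]
f(-0.59375) = 0.0571 > 0, so the root lies in [-0.59375, -0.5625]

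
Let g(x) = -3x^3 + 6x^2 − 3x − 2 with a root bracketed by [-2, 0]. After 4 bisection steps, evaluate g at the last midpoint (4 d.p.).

0.1270

g(-1) = 10 > 0, so the root lies in [-1, 0]
g(-0.5) = 1.375 > 0, so the root lies in [-0.5, 0]
g(-0.25) = -0.828125 < 0, so the root lies in [-0.5, -0.25]
g(-0.375) = 0.127 > 0, so the root lies in [-0.375, -0.25]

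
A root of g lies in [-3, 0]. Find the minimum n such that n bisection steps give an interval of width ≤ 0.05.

Width after n steps is 3/2^n. Need 2^n ≥ 3/0.05 = 60.
2^5 = 32 < 60 ≤ 2^6 = 64, so n = 6.

6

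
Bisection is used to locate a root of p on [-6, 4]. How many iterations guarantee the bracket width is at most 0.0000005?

25

Width after n steps is 10/2^n. Need 2^n ≥ 10/0.0000005 = 20000000.
2^24 = 16777216 < 20000000 ≤ 2^25 = 33554432, so n = 25.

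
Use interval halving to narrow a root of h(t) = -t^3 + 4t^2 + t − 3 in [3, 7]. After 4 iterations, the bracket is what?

m = 5, h(m) = -23 (−); new bracket [3, 5]
m = 4, h(m) = 1 (+); new bracket [4, 5]
m = 4.5, h(m) = -8.625 (−); new bracket [4, 4.5]
m = 4.25, h(m) = -3.2656 (−); new bracket [4, 4.25]

[4, 4.25]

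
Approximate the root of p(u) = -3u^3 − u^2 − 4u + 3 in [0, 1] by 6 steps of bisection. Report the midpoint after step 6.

0.546875

u = 0.5 gives p = 0.375, positive; keep [0.5, 1]
u = 0.75 gives p = -1.828125, negative; keep [0.5, 0.75]
u = 0.625 gives p = -0.623047, negative; keep [0.5, 0.625]
u = 0.5625 gives p = -0.1003, negative; keep [0.5, 0.5625]
u = 0.53125 gives p = 0.143, positive; keep [0.53125, 0.5625]
u = 0.546875 gives p = 0.0228, positive; keep [0.546875, 0.5625]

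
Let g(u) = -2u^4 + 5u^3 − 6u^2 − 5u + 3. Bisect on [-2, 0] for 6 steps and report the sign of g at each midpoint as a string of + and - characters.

-++--+

g(-1) = -5 < 0, so the root lies in [-1, 0]
g(-0.5) = 3.25 > 0, so the root lies in [-1, -0.5]
g(-0.75) = 0.632812 > 0, so the root lies in [-1, -0.75]
g(-0.875) = -1.7407 < 0, so the root lies in [-0.875, -0.75]
g(-0.8125) = -0.4519 < 0, so the root lies in [-0.8125, -0.75]
g(-0.78125) = 0.1149 > 0, so the root lies in [-0.8125, -0.78125]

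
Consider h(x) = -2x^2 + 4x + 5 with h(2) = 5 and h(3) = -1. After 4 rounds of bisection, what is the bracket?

[2.8125, 2.875]

midpoint 2.5: h = 2.5 > 0 → [2.5, 3]
midpoint 2.75: h = 0.875 > 0 → [2.75, 3]
midpoint 2.875: h = -0.03125 < 0 → [2.75, 2.875]
midpoint 2.8125: h = 0.4297 > 0 → [2.8125, 2.875]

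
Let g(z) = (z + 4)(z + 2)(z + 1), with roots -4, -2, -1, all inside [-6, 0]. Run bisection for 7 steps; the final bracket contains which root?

g(-3) = 2 > 0, so the root lies in [-6, -3]
g(-4.5) = -4.375 < 0, so the root lies in [-4.5, -3]
g(-3.75) = 1.203125 > 0, so the root lies in [-4.5, -3.75]
g(-4.125) = -0.8301 < 0, so the root lies in [-4.125, -3.75]
g(-3.9375) = 0.3557 > 0, so the root lies in [-4.125, -3.9375]
g(-4.03125) = -0.1924 < 0, so the root lies in [-4.03125, -3.9375]
g(-3.984375) = 0.0925 > 0, so the root lies in [-4.03125, -3.984375]

-4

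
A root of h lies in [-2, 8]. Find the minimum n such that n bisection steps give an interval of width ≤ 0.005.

11

Width after n steps is 10/2^n. Need 2^n ≥ 10/0.005 = 2000.
2^10 = 1024 < 2000 ≤ 2^11 = 2048, so n = 11.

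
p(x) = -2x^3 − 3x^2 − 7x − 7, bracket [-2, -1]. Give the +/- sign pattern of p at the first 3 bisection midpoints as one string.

p(-1.5) = 3.5 > 0, so the root lies in [-1.5, -1]
p(-1.25) = 0.96875 > 0, so the root lies in [-1.25, -1]
p(-1.125) = -0.074219 < 0, so the root lies in [-1.25, -1.125]

++-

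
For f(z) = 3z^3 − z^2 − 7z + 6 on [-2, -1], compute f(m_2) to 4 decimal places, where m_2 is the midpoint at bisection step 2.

-0.8906

midpoint -1.5: f = 4.125 > 0 → [-2, -1.5]
midpoint -1.75: f = -0.890625 < 0 → [-1.75, -1.5]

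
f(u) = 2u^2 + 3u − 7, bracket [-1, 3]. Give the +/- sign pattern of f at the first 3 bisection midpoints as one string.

u = 1 gives f = -2, negative; keep [1, 3]
u = 2 gives f = 7, positive; keep [1, 2]
u = 1.5 gives f = 2, positive; keep [1, 1.5]

-++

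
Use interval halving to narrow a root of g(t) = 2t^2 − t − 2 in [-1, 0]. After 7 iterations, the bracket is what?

g(-0.5) = -1 < 0, so the root lies in [-1, -0.5]
g(-0.75) = -0.125 < 0, so the root lies in [-1, -0.75]
g(-0.875) = 0.40625 > 0, so the root lies in [-0.875, -0.75]
g(-0.8125) = 0.1328 > 0, so the root lies in [-0.8125, -0.75]
g(-0.78125) = 0.002 > 0, so the root lies in [-0.78125, -0.75]
g(-0.765625) = -0.062 < 0, so the root lies in [-0.78125, -0.765625]
g(-0.7734375) = -0.0302 < 0, so the root lies in [-0.78125, -0.7734375]

[-0.78125, -0.7734375]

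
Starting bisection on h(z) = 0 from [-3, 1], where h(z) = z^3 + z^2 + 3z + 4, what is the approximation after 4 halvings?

-1.25

h(-1) = 1 > 0, so the root lies in [-3, -1]
h(-2) = -6 < 0, so the root lies in [-2, -1]
h(-1.5) = -1.625 < 0, so the root lies in [-1.5, -1]
h(-1.25) = -0.1406 < 0, so the root lies in [-1.25, -1]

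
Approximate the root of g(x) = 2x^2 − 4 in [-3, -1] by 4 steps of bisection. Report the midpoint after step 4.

m = -2, g(m) = 4 (+); new bracket [-2, -1]
m = -1.5, g(m) = 0.5 (+); new bracket [-1.5, -1]
m = -1.25, g(m) = -0.875 (−); new bracket [-1.5, -1.25]
m = -1.375, g(m) = -0.2188 (−); new bracket [-1.5, -1.375]

-1.375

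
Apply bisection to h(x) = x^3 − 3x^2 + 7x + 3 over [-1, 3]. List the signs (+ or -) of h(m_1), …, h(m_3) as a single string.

h(1) = 8 > 0, so the root lies in [-1, 1]
h(0) = 3 > 0, so the root lies in [-1, 0]
h(-0.5) = -1.375 < 0, so the root lies in [-0.5, 0]

++-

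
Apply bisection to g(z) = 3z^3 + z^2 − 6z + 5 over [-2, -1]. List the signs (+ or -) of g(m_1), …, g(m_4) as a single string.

++-+

midpoint -1.5: g = 6.125 > 0 → [-2, -1.5]
midpoint -1.75: g = 2.484375 > 0 → [-2, -1.75]
midpoint -1.875: g = -0.009766 < 0 → [-1.875, -1.75]
midpoint -1.8125: g = 1.2971 > 0 → [-1.875, -1.8125]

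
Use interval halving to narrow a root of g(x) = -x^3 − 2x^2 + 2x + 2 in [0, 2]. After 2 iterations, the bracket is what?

[1, 1.5]

m = 1, g(m) = 1 (+); new bracket [1, 2]
m = 1.5, g(m) = -2.875 (−); new bracket [1, 1.5]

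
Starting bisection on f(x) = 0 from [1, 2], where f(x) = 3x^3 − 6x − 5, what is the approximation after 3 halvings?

1.625

midpoint 1.5: f = -3.875 < 0 → [1.5, 2]
midpoint 1.75: f = 0.578125 > 0 → [1.5, 1.75]
midpoint 1.625: f = -1.876953 < 0 → [1.625, 1.75]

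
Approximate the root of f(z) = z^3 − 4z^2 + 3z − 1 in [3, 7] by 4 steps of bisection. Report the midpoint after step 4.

3.25

midpoint 5: f = 39 > 0 → [3, 5]
midpoint 4: f = 11 > 0 → [3, 4]
midpoint 3.5: f = 3.375 > 0 → [3, 3.5]
midpoint 3.25: f = 0.8281 > 0 → [3, 3.25]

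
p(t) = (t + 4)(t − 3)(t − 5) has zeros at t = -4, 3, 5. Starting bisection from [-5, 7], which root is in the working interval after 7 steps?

-4

midpoint 1: p = 40 > 0 → [-5, 1]
midpoint -2: p = 70 > 0 → [-5, -2]
midpoint -3.5: p = 27.625 > 0 → [-5, -3.5]
midpoint -4.25: p = -16.7656 < 0 → [-4.25, -3.5]
midpoint -3.875: p = 7.627 > 0 → [-4.25, -3.875]
midpoint -4.0625: p = -4.0002 < 0 → [-4.0625, -3.875]
midpoint -3.96875: p = 1.9532 > 0 → [-4.0625, -3.96875]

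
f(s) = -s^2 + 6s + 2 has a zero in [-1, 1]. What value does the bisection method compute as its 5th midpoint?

-0.3125

midpoint 0: f = 2 > 0 → [-1, 0]
midpoint -0.5: f = -1.25 < 0 → [-0.5, 0]
midpoint -0.25: f = 0.4375 > 0 → [-0.5, -0.25]
midpoint -0.375: f = -0.3906 < 0 → [-0.375, -0.25]
midpoint -0.3125: f = 0.0273 > 0 → [-0.375, -0.3125]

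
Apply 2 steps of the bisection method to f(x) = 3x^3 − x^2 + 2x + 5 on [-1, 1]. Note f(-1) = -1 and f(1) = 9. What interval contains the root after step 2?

x = 0 gives f = 5, positive; keep [-1, 0]
x = -0.5 gives f = 3.375, positive; keep [-1, -0.5]

[-1, -0.5]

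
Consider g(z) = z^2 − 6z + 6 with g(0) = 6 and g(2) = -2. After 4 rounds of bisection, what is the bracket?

[1.25, 1.375]

m = 1, g(m) = 1 (+); new bracket [1, 2]
m = 1.5, g(m) = -0.75 (−); new bracket [1, 1.5]
m = 1.25, g(m) = 0.0625 (+); new bracket [1.25, 1.5]
m = 1.375, g(m) = -0.3594 (−); new bracket [1.25, 1.375]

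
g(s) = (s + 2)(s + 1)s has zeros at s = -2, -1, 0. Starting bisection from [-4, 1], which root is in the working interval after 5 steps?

m = -1.5, g(m) = 0.375 (+); new bracket [-4, -1.5]
m = -2.75, g(m) = -3.609375 (−); new bracket [-2.75, -1.5]
m = -2.125, g(m) = -0.298828 (−); new bracket [-2.125, -1.5]
m = -1.8125, g(m) = 0.2761 (+); new bracket [-2.125, -1.8125]
m = -1.96875, g(m) = 0.0596 (+); new bracket [-2.125, -1.96875]

-2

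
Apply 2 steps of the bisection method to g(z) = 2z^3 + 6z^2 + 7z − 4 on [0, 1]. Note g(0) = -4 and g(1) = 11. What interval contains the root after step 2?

g(0.5) = 1.25 > 0, so the root lies in [0, 0.5]
g(0.25) = -1.84375 < 0, so the root lies in [0.25, 0.5]

[0.25, 0.5]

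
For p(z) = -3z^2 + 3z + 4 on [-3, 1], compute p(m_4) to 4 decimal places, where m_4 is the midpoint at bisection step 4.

0.0625

m = -1, p(m) = -2 (−); new bracket [-1, 1]
m = 0, p(m) = 4 (+); new bracket [-1, 0]
m = -0.5, p(m) = 1.75 (+); new bracket [-1, -0.5]
m = -0.75, p(m) = 0.0625 (+); new bracket [-1, -0.75]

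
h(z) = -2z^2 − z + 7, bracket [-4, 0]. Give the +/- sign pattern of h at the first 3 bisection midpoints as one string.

m = -2, h(m) = 1 (+); new bracket [-4, -2]
m = -3, h(m) = -8 (−); new bracket [-3, -2]
m = -2.5, h(m) = -3 (−); new bracket [-2.5, -2]

+--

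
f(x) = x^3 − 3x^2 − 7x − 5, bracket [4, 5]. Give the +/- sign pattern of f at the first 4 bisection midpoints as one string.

-+--

x = 4.5 gives f = -6.125, negative; keep [4.5, 5]
x = 4.75 gives f = 1.234375, positive; keep [4.5, 4.75]
x = 4.625 gives f = -2.615234, negative; keep [4.625, 4.75]
x = 4.6875 gives f = -0.7336, negative; keep [4.6875, 4.75]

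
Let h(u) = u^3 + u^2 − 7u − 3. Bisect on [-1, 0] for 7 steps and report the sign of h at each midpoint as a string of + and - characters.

midpoint -0.5: h = 0.625 > 0 → [-0.5, 0]
midpoint -0.25: h = -1.203125 < 0 → [-0.5, -0.25]
midpoint -0.375: h = -0.287109 < 0 → [-0.5, -0.375]
midpoint -0.4375: h = 0.1702 > 0 → [-0.4375, -0.375]
midpoint -0.40625: h = -0.0583 < 0 → [-0.4375, -0.40625]
midpoint -0.421875: h = 0.056 > 0 → [-0.421875, -0.40625]
midpoint -0.4140625: h = -0.0011 < 0 → [-0.421875, -0.4140625]

+--+-+-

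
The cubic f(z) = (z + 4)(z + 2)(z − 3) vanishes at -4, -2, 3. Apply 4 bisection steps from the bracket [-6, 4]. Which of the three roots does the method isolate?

midpoint -1: f = -12 < 0 → [-1, 4]
midpoint 1.5: f = -28.875 < 0 → [1.5, 4]
midpoint 2.75: f = -8.015625 < 0 → [2.75, 4]
midpoint 3.375: f = 14.8652 > 0 → [2.75, 3.375]

3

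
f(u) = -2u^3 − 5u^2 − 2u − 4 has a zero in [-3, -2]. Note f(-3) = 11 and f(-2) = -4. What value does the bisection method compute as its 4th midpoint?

-2.4375

f(-2.5) = 1 > 0, so the root lies in [-2.5, -2]
f(-2.25) = -2.03125 < 0, so the root lies in [-2.5, -2.25]
f(-2.375) = -0.660156 < 0, so the root lies in [-2.5, -2.375]
f(-2.4375) = 0.1323 > 0, so the root lies in [-2.4375, -2.375]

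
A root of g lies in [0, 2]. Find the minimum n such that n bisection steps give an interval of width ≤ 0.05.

Width after n steps is 2/2^n. Need 2^n ≥ 2/0.05 = 40.
2^5 = 32 < 40 ≤ 2^6 = 64, so n = 6.

6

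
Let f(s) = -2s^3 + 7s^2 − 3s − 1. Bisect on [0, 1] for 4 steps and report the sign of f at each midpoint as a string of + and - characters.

--++

s = 0.5 gives f = -1, negative; keep [0.5, 1]
s = 0.75 gives f = -0.15625, negative; keep [0.75, 1]
s = 0.875 gives f = 0.394531, positive; keep [0.75, 0.875]
s = 0.8125 gives f = 0.1108, positive; keep [0.75, 0.8125]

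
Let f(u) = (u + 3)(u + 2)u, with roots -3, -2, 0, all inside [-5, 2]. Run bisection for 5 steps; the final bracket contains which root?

u = -1.5 gives f = -1.125, negative; keep [-1.5, 2]
u = 0.25 gives f = 1.828125, positive; keep [-1.5, 0.25]
u = -0.625 gives f = -2.041016, negative; keep [-0.625, 0.25]
u = -0.1875 gives f = -0.9558, negative; keep [-0.1875, 0.25]
u = 0.03125 gives f = 0.1924, positive; keep [-0.1875, 0.03125]

0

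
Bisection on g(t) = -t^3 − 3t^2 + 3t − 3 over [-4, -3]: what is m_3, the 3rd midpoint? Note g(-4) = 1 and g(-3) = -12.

-3.875

g(-3.5) = -7.375 < 0, so the root lies in [-4, -3.5]
g(-3.75) = -3.703125 < 0, so the root lies in [-4, -3.75]
g(-3.875) = -1.486328 < 0, so the root lies in [-4, -3.875]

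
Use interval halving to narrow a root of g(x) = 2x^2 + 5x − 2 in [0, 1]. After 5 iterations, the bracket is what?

[0.34375, 0.375]

m = 0.5, g(m) = 1 (+); new bracket [0, 0.5]
m = 0.25, g(m) = -0.625 (−); new bracket [0.25, 0.5]
m = 0.375, g(m) = 0.15625 (+); new bracket [0.25, 0.375]
m = 0.3125, g(m) = -0.2422 (−); new bracket [0.3125, 0.375]
m = 0.34375, g(m) = -0.0449 (−); new bracket [0.34375, 0.375]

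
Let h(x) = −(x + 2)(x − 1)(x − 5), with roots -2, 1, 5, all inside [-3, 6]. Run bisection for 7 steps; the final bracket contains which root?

m = 1.5, h(m) = 6.125 (+); new bracket [1.5, 6]
m = 3.75, h(m) = 19.765625 (+); new bracket [3.75, 6]
m = 4.875, h(m) = 3.330078 (+); new bracket [4.875, 6]
m = 5.4375, h(m) = -14.4392 (−); new bracket [4.875, 5.4375]
m = 5.15625, h(m) = -4.6474 (−); new bracket [4.875, 5.15625]
m = 5.015625, h(m) = -0.4402 (−); new bracket [4.875, 5.015625]
m = 4.9453125, h(m) = 1.4985 (+); new bracket [4.9453125, 5.015625]

5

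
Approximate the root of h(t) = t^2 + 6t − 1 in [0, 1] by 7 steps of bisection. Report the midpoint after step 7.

midpoint 0.5: h = 2.25 > 0 → [0, 0.5]
midpoint 0.25: h = 0.5625 > 0 → [0, 0.25]
midpoint 0.125: h = -0.234375 < 0 → [0.125, 0.25]
midpoint 0.1875: h = 0.1602 > 0 → [0.125, 0.1875]
midpoint 0.15625: h = -0.0381 < 0 → [0.15625, 0.1875]
midpoint 0.171875: h = 0.0608 > 0 → [0.15625, 0.171875]
midpoint 0.1640625: h = 0.0113 > 0 → [0.15625, 0.1640625]

0.1640625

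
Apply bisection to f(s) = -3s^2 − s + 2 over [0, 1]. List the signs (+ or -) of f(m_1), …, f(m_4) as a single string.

m = 0.5, f(m) = 0.75 (+); new bracket [0.5, 1]
m = 0.75, f(m) = -0.4375 (−); new bracket [0.5, 0.75]
m = 0.625, f(m) = 0.203125 (+); new bracket [0.625, 0.75]
m = 0.6875, f(m) = -0.1055 (−); new bracket [0.625, 0.6875]

+-+-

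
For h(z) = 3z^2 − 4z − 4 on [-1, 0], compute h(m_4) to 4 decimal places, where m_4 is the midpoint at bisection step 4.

z = -0.5 gives h = -1.25, negative; keep [-1, -0.5]
z = -0.75 gives h = 0.6875, positive; keep [-0.75, -0.5]
z = -0.625 gives h = -0.328125, negative; keep [-0.75, -0.625]
z = -0.6875 gives h = 0.168, positive; keep [-0.6875, -0.625]

0.1680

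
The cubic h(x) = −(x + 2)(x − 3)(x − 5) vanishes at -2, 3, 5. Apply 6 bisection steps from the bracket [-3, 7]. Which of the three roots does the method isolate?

midpoint 2: h = -12 < 0 → [-3, 2]
midpoint -0.5: h = -28.875 < 0 → [-3, -0.5]
midpoint -1.75: h = -8.015625 < 0 → [-3, -1.75]
midpoint -2.375: h = 14.8652 > 0 → [-2.375, -1.75]
midpoint -2.0625: h = 2.2346 > 0 → [-2.0625, -1.75]
midpoint -1.90625: h = -3.1766 < 0 → [-2.0625, -1.90625]

-2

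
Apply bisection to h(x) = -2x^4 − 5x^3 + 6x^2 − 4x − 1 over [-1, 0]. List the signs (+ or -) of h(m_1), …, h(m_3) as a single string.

m = -0.5, h(m) = 3 (+); new bracket [-0.5, 0]
m = -0.25, h(m) = 0.445312 (+); new bracket [-0.25, 0]
m = -0.125, h(m) = -0.396973 (−); new bracket [-0.25, -0.125]

++-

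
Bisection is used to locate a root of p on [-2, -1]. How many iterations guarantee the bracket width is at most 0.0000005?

Width after n steps is 1/2^n. Need 2^n ≥ 1/0.0000005 = 2000000.
2^20 = 1048576 < 2000000 ≤ 2^21 = 2097152, so n = 21.

21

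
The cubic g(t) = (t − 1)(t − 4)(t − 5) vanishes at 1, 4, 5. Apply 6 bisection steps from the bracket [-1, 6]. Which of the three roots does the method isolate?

1

m = 2.5, g(m) = 5.625 (+); new bracket [-1, 2.5]
m = 0.75, g(m) = -3.453125 (−); new bracket [0.75, 2.5]
m = 1.625, g(m) = 5.009766 (+); new bracket [0.75, 1.625]
m = 1.1875, g(m) = 2.0105 (+); new bracket [0.75, 1.1875]
m = 0.96875, g(m) = -0.3819 (−); new bracket [0.96875, 1.1875]
m = 1.078125, g(m) = 0.8953 (+); new bracket [0.96875, 1.078125]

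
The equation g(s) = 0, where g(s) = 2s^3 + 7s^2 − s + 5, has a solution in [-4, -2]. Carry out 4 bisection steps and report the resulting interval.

m = -3, g(m) = 17 (+); new bracket [-4, -3]
m = -3.5, g(m) = 8.5 (+); new bracket [-4, -3.5]
m = -3.75, g(m) = 1.71875 (+); new bracket [-4, -3.75]
m = -3.875, g(m) = -2.3867 (−); new bracket [-3.875, -3.75]

[-3.875, -3.75]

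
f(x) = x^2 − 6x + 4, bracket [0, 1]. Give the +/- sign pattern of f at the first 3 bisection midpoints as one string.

m = 0.5, f(m) = 1.25 (+); new bracket [0.5, 1]
m = 0.75, f(m) = 0.0625 (+); new bracket [0.75, 1]
m = 0.875, f(m) = -0.484375 (−); new bracket [0.75, 0.875]

++-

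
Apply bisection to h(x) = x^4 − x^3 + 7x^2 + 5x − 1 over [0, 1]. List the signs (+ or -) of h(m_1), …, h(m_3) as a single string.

m = 0.5, h(m) = 3.1875 (+); new bracket [0, 0.5]
m = 0.25, h(m) = 0.675781 (+); new bracket [0, 0.25]
m = 0.125, h(m) = -0.267334 (−); new bracket [0.125, 0.25]

++-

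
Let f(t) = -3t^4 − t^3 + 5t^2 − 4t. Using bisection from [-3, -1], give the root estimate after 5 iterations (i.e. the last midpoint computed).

-1.6875

m = -2, f(m) = -12 (−); new bracket [-2, -1]
m = -1.5, f(m) = 5.4375 (+); new bracket [-2, -1.5]
m = -1.75, f(m) = -0.464844 (−); new bracket [-1.75, -1.5]
m = -1.625, f(m) = 3.0754 (+); new bracket [-1.75, -1.625]
m = -1.6875, f(m) = 1.4663 (+); new bracket [-1.75, -1.6875]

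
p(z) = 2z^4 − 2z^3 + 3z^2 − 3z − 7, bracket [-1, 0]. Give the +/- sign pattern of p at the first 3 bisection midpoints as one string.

midpoint -0.5: p = -4.375 < 0 → [-1, -0.5]
midpoint -0.75: p = -1.585938 < 0 → [-1, -0.75]
midpoint -0.875: p = 0.434082 > 0 → [-0.875, -0.75]

--+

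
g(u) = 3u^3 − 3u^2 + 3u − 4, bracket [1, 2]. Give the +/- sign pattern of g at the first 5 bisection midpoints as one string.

midpoint 1.5: g = 3.875 > 0 → [1, 1.5]
midpoint 1.25: g = 0.921875 > 0 → [1, 1.25]
midpoint 1.125: g = -0.150391 < 0 → [1.125, 1.25]
midpoint 1.1875: g = 0.3557 > 0 → [1.125, 1.1875]
midpoint 1.15625: g = 0.0954 > 0 → [1.125, 1.15625]

++-++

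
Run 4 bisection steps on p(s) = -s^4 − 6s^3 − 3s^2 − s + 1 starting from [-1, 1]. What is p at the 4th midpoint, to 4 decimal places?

-0.1331

s = 0 gives p = 1, positive; keep [0, 1]
s = 0.5 gives p = -1.0625, negative; keep [0, 0.5]
s = 0.25 gives p = 0.464844, positive; keep [0.25, 0.5]
s = 0.375 gives p = -0.1331, negative; keep [0.25, 0.375]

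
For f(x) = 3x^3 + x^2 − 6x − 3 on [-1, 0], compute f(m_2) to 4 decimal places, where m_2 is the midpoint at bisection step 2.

0.7969

f(-0.5) = -0.125 < 0, so the root lies in [-1, -0.5]
f(-0.75) = 0.796875 > 0, so the root lies in [-0.75, -0.5]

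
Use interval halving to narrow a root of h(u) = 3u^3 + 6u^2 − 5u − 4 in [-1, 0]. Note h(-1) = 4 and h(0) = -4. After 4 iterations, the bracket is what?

[-0.5625, -0.5]

u = -0.5 gives h = -0.375, negative; keep [-1, -0.5]
u = -0.75 gives h = 1.859375, positive; keep [-0.75, -0.5]
u = -0.625 gives h = 0.736328, positive; keep [-0.625, -0.5]
u = -0.5625 gives h = 0.177, positive; keep [-0.5625, -0.5]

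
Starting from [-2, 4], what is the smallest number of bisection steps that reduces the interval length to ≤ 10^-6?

Width after n steps is 6/2^n. Need 2^n ≥ 6/10^-6 = 6000000.
2^22 = 4194304 < 6000000 ≤ 2^23 = 8388608, so n = 23.

23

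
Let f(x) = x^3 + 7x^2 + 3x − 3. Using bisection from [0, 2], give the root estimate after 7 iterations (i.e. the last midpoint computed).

0.453125

f(1) = 8 > 0, so the root lies in [0, 1]
f(0.5) = 0.375 > 0, so the root lies in [0, 0.5]
f(0.25) = -1.796875 < 0, so the root lies in [0.25, 0.5]
f(0.375) = -0.8379 < 0, so the root lies in [0.375, 0.5]
f(0.4375) = -0.2639 < 0, so the root lies in [0.4375, 0.5]
f(0.46875) = 0.0473 > 0, so the root lies in [0.4375, 0.46875]
f(0.453125) = -0.1103 < 0, so the root lies in [0.453125, 0.46875]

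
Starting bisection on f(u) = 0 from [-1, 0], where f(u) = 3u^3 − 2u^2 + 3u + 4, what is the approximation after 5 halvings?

f(-0.5) = 1.625 > 0, so the root lies in [-1, -0.5]
f(-0.75) = -0.640625 < 0, so the root lies in [-0.75, -0.5]
f(-0.625) = 0.611328 > 0, so the root lies in [-0.75, -0.625]
f(-0.6875) = 0.0173 > 0, so the root lies in [-0.75, -0.6875]
f(-0.71875) = -0.3034 < 0, so the root lies in [-0.71875, -0.6875]

-0.71875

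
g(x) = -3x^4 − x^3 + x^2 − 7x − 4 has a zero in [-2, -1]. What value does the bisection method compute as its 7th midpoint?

-1.3359375

x = -1.5 gives g = -3.0625, negative; keep [-1.5, -1]
x = -1.25 gives g = 0.941406, positive; keep [-1.5, -1.25]
x = -1.375 gives g = -0.608154, negative; keep [-1.375, -1.25]
x = -1.3125 gives g = 0.2685, positive; keep [-1.375, -1.3125]
x = -1.34375 gives g = -0.143, negative; keep [-1.34375, -1.3125]
x = -1.328125 gives g = 0.0693, positive; keep [-1.34375, -1.328125]
x = -1.3359375 gives g = -0.0352, negative; keep [-1.3359375, -1.328125]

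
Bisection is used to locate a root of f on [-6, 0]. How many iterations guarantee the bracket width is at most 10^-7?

26

Width after n steps is 6/2^n. Need 2^n ≥ 6/10^-7 = 60000000.
2^25 = 33554432 < 60000000 ≤ 2^26 = 67108864, so n = 26.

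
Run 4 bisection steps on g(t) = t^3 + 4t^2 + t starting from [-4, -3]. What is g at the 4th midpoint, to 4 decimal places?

g(-3.5) = 2.625 > 0, so the root lies in [-4, -3.5]
g(-3.75) = -0.234375 < 0, so the root lies in [-3.75, -3.5]
g(-3.625) = 1.302734 > 0, so the root lies in [-3.75, -3.625]
g(-3.6875) = 0.5618 > 0, so the root lies in [-3.75, -3.6875]

0.5618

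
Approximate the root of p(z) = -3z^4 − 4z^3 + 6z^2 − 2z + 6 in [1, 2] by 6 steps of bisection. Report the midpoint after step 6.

1.171875

m = 1.5, p(m) = -12.1875 (−); new bracket [1, 1.5]
m = 1.25, p(m) = -2.261719 (−); new bracket [1, 1.25]
m = 1.125, p(m) = 0.843018 (+); new bracket [1.125, 1.25]
m = 1.1875, p(m) = -0.5779 (−); new bracket [1.125, 1.1875]
m = 1.15625, p(m) = 0.1637 (+); new bracket [1.15625, 1.1875]
m = 1.171875, p(m) = -0.1991 (−); new bracket [1.15625, 1.171875]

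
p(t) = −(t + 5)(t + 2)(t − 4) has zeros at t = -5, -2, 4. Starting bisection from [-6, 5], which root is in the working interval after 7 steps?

4

midpoint -0.5: p = 30.375 > 0 → [-0.5, 5]
midpoint 2.25: p = 53.921875 > 0 → [2.25, 5]
midpoint 3.625: p = 18.193359 > 0 → [3.625, 5]
midpoint 4.3125: p = -18.3704 < 0 → [3.625, 4.3125]
midpoint 3.96875: p = 1.6729 > 0 → [3.96875, 4.3125]
midpoint 4.140625: p = -7.8932 < 0 → [3.96875, 4.140625]
midpoint 4.0546875: p = -2.9981 < 0 → [3.96875, 4.0546875]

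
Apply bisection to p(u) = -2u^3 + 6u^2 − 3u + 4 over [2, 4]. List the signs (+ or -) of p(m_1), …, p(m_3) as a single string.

m = 3, p(m) = -5 (−); new bracket [2, 3]
m = 2.5, p(m) = 2.75 (+); new bracket [2.5, 3]
m = 2.75, p(m) = -0.46875 (−); new bracket [2.5, 2.75]

-+-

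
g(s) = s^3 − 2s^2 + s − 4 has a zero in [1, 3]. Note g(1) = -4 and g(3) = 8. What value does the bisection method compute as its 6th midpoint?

2.34375

s = 2 gives g = -2, negative; keep [2, 3]
s = 2.5 gives g = 1.625, positive; keep [2, 2.5]
s = 2.25 gives g = -0.484375, negative; keep [2.25, 2.5]
s = 2.375 gives g = 0.4902, positive; keep [2.25, 2.375]
s = 2.3125 gives g = -0.0164, negative; keep [2.3125, 2.375]
s = 2.34375 gives g = 0.232, positive; keep [2.3125, 2.34375]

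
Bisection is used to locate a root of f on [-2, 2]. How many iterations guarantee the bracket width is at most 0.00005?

Width after n steps is 4/2^n. Need 2^n ≥ 4/0.00005 = 80000.
2^16 = 65536 < 80000 ≤ 2^17 = 131072, so n = 17.

17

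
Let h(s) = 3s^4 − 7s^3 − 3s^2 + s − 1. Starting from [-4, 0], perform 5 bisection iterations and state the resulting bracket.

h(-2) = 89 > 0, so the root lies in [-2, 0]
h(-1) = 5 > 0, so the root lies in [-1, 0]
h(-0.5) = -1.1875 < 0, so the root lies in [-1, -0.5]
h(-0.75) = 0.4648 > 0, so the root lies in [-0.75, -0.5]
h(-0.625) = -0.6301 < 0, so the root lies in [-0.75, -0.625]

[-0.75, -0.625]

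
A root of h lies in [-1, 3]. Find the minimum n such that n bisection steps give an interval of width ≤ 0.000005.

Width after n steps is 4/2^n. Need 2^n ≥ 4/0.000005 = 800000.
2^19 = 524288 < 800000 ≤ 2^20 = 1048576, so n = 20.

20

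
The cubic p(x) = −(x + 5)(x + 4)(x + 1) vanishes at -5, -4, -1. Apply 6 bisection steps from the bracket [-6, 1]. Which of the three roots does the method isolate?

midpoint -2.5: p = 5.625 > 0 → [-2.5, 1]
midpoint -0.75: p = -3.453125 < 0 → [-2.5, -0.75]
midpoint -1.625: p = 5.009766 > 0 → [-1.625, -0.75]
midpoint -1.1875: p = 2.0105 > 0 → [-1.1875, -0.75]
midpoint -0.96875: p = -0.3819 < 0 → [-1.1875, -0.96875]
midpoint -1.078125: p = 0.8953 > 0 → [-1.078125, -0.96875]

-1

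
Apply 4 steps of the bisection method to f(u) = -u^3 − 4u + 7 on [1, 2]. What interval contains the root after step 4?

[1.25, 1.3125]

m = 1.5, f(m) = -2.375 (−); new bracket [1, 1.5]
m = 1.25, f(m) = 0.046875 (+); new bracket [1.25, 1.5]
m = 1.375, f(m) = -1.099609 (−); new bracket [1.25, 1.375]
m = 1.3125, f(m) = -0.511 (−); new bracket [1.25, 1.3125]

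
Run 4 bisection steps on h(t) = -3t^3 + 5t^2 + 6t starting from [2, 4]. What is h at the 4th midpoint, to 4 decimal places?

2.2637

t = 3 gives h = -18, negative; keep [2, 3]
t = 2.5 gives h = -0.625, negative; keep [2, 2.5]
t = 2.25 gives h = 4.640625, positive; keep [2.25, 2.5]
t = 2.375 gives h = 2.2637, positive; keep [2.375, 2.5]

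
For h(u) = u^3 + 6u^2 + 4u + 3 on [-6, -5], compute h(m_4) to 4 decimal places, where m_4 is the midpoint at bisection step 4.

midpoint -5.5: h = -3.875 < 0 → [-5.5, -5]
midpoint -5.25: h = 2.671875 > 0 → [-5.5, -5.25]
midpoint -5.375: h = -0.443359 < 0 → [-5.375, -5.25]
midpoint -5.3125: h = 1.1531 > 0 → [-5.375, -5.3125]

1.1531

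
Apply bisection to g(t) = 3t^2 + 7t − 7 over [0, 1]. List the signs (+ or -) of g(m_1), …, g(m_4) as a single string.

t = 0.5 gives g = -2.75, negative; keep [0.5, 1]
t = 0.75 gives g = -0.0625, negative; keep [0.75, 1]
t = 0.875 gives g = 1.421875, positive; keep [0.75, 0.875]
t = 0.8125 gives g = 0.668, positive; keep [0.75, 0.8125]

--++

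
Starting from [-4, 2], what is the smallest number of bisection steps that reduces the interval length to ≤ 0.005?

11

Width after n steps is 6/2^n. Need 2^n ≥ 6/0.005 = 1200.
2^10 = 1024 < 1200 ≤ 2^11 = 2048, so n = 11.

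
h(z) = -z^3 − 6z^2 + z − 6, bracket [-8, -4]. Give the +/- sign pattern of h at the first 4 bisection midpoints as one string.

-++-

z = -6 gives h = -12, negative; keep [-8, -6]
z = -7 gives h = 36, positive; keep [-7, -6]
z = -6.5 gives h = 8.625, positive; keep [-6.5, -6]
z = -6.25 gives h = -2.4844, negative; keep [-6.5, -6.25]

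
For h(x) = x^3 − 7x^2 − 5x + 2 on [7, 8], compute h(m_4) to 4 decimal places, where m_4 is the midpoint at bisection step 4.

-3.6423

x = 7.5 gives h = -7.375, negative; keep [7.5, 8]
x = 7.75 gives h = 8.296875, positive; keep [7.5, 7.75]
x = 7.625 gives h = 0.212891, positive; keep [7.5, 7.625]
x = 7.5625 gives h = -3.6423, negative; keep [7.5625, 7.625]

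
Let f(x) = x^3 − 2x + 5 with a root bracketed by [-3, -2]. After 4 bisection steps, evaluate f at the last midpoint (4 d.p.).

0.3513

midpoint -2.5: f = -5.625 < 0 → [-2.5, -2]
midpoint -2.25: f = -1.890625 < 0 → [-2.25, -2]
midpoint -2.125: f = -0.345703 < 0 → [-2.125, -2]
midpoint -2.0625: f = 0.3513 > 0 → [-2.125, -2.0625]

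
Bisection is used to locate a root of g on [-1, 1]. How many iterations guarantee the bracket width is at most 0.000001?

21

Width after n steps is 2/2^n. Need 2^n ≥ 2/0.000001 = 2000000.
2^20 = 1048576 < 2000000 ≤ 2^21 = 2097152, so n = 21.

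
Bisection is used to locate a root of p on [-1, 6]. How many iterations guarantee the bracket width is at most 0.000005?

Width after n steps is 7/2^n. Need 2^n ≥ 7/0.000005 = 1400000.
2^20 = 1048576 < 1400000 ≤ 2^21 = 2097152, so n = 21.

21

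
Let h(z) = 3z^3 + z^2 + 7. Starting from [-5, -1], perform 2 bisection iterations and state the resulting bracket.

[-2, -1]

midpoint -3: h = -65 < 0 → [-3, -1]
midpoint -2: h = -13 < 0 → [-2, -1]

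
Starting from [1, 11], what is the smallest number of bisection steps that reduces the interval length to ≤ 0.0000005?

Width after n steps is 10/2^n. Need 2^n ≥ 10/0.0000005 = 20000000.
2^24 = 16777216 < 20000000 ≤ 2^25 = 33554432, so n = 25.

25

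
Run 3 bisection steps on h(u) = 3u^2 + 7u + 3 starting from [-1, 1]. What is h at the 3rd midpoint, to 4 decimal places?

-0.5625

m = 0, h(m) = 3 (+); new bracket [-1, 0]
m = -0.5, h(m) = 0.25 (+); new bracket [-1, -0.5]
m = -0.75, h(m) = -0.5625 (−); new bracket [-0.75, -0.5]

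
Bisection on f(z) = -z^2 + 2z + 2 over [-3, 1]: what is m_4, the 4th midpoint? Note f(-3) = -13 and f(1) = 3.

-0.75

z = -1 gives f = -1, negative; keep [-1, 1]
z = 0 gives f = 2, positive; keep [-1, 0]
z = -0.5 gives f = 0.75, positive; keep [-1, -0.5]
z = -0.75 gives f = -0.0625, negative; keep [-0.75, -0.5]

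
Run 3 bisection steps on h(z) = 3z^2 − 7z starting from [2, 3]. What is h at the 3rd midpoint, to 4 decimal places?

z = 2.5 gives h = 1.25, positive; keep [2, 2.5]
z = 2.25 gives h = -0.5625, negative; keep [2.25, 2.5]
z = 2.375 gives h = 0.296875, positive; keep [2.25, 2.375]

0.2969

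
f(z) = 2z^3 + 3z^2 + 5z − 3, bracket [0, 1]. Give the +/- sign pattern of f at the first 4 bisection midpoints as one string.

z = 0.5 gives f = 0.5, positive; keep [0, 0.5]
z = 0.25 gives f = -1.53125, negative; keep [0.25, 0.5]
z = 0.375 gives f = -0.597656, negative; keep [0.375, 0.5]
z = 0.4375 gives f = -0.0708, negative; keep [0.4375, 0.5]

+---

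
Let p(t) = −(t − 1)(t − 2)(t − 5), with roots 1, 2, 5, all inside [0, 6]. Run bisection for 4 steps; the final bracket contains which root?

m = 3, p(m) = 4 (+); new bracket [3, 6]
m = 4.5, p(m) = 4.375 (+); new bracket [4.5, 6]
m = 5.25, p(m) = -3.453125 (−); new bracket [4.5, 5.25]
m = 4.875, p(m) = 1.3926 (+); new bracket [4.875, 5.25]

5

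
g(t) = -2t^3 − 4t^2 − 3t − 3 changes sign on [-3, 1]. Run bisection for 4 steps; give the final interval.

[-1.75, -1.5]

midpoint -1: g = -2 < 0 → [-3, -1]
midpoint -2: g = 3 > 0 → [-2, -1]
midpoint -1.5: g = -0.75 < 0 → [-2, -1.5]
midpoint -1.75: g = 0.7188 > 0 → [-1.75, -1.5]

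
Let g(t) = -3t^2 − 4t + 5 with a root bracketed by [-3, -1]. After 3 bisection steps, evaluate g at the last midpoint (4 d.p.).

t = -2 gives g = 1, positive; keep [-3, -2]
t = -2.5 gives g = -3.75, negative; keep [-2.5, -2]
t = -2.25 gives g = -1.1875, negative; keep [-2.25, -2]

-1.1875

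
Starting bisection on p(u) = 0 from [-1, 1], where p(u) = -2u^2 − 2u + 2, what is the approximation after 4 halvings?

p(0) = 2 > 0, so the root lies in [0, 1]
p(0.5) = 0.5 > 0, so the root lies in [0.5, 1]
p(0.75) = -0.625 < 0, so the root lies in [0.5, 0.75]
p(0.625) = -0.0312 < 0, so the root lies in [0.5, 0.625]

0.625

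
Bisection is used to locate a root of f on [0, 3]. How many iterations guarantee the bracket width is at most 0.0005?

Width after n steps is 3/2^n. Need 2^n ≥ 3/0.0005 = 6000.
2^12 = 4096 < 6000 ≤ 2^13 = 8192, so n = 13.

13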